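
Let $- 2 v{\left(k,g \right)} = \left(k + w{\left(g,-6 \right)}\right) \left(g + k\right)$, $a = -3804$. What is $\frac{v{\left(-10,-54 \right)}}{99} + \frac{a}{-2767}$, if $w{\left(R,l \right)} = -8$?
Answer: $- \frac{135244}{30437} \approx -4.4434$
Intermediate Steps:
$v{\left(k,g \right)} = - \frac{\left(-8 + k\right) \left(g + k\right)}{2}$ ($v{\left(k,g \right)} = - \frac{\left(k - 8\right) \left(g + k\right)}{2} = - \frac{\left(-8 + k\right) \left(g + k\right)}{2}$)
$\frac{v{\left(-10,-54 \right)}}{99} + \frac{a}{-2767} = \frac{4 \left(-54\right) + 4 \left(-10\right) - \frac{\left(-10\right)^{2}}{2} - \left(-27\right) \left(-10\right)}{99} - \frac{3804}{-2767} = \left(-216 - 40 - 50 - 270\right) \frac{1}{99} - - \frac{3804}{2767} = \left(-216 - 40 - 50 - 270\right) \frac{1}{99} + \frac{3804}{2767} = \left(-576\right) \frac{1}{99} + \frac{3804}{2767} = - \frac{64}{11} + \frac{3804}{2767} = - \frac{135244}{30437}$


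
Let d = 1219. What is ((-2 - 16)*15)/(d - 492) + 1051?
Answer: 763807/727 ≈ 1050.6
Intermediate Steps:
((-2 - 16)*15)/(d - 492) + 1051 = ((-2 - 16)*15)/(1219 - 492) + 1051 = -18*15/727 + 1051 = -270*1/727 + 1051 = -270/727 + 1051 = 763807/727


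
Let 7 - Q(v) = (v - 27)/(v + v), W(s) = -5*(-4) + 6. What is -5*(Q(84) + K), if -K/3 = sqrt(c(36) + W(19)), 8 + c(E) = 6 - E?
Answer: -1865/56 + 30*I*sqrt(3) ≈ -33.304 + 51.962*I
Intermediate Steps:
c(E) = -2 - E (c(E) = -8 + (6 - E) = -2 - E)
W(s) = 26 (W(s) = 20 + 6 = 26)
Q(v) = 7 - (-27 + v)/(2*v) (Q(v) = 7 - (v - 27)/(v + v) = 7 - (-27 + v)/(2*v))
K = -6*I*sqrt(3) (K = -3*sqrt((-2 - 1*36) + 26) = -3*sqrt((-2 - 36) + 26) = -3*sqrt(-38 + 26) = -6*I*sqrt(3) ≈ -10.392*I)
-5*(Q(84) + K) = -5*((1/2)*(27 + 13*84)/84 - 6*I*sqrt(3)) = -5*((1/2)*(1/84)*(27 + 1092) - 6*I*sqrt(3)) = -5*((1/2)*(1/84)*1119 - 6*I*sqrt(3)) = -5*(373/56 - 6*I*sqrt(3)) = -1865/56 + 30*I*sqrt(3)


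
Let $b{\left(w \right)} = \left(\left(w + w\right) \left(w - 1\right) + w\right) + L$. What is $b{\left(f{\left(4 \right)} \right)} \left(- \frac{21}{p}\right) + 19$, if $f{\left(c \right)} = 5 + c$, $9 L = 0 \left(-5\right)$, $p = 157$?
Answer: $- \frac{230}{157} \approx -1.465$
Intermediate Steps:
$L = 0$ ($L = \frac{0 \left(-5\right)}{9} = \frac{1}{9} \cdot 0 = 0$)
$b{\left(w \right)} = w + 2 w \left(-1 + w\right)$ ($b{\left(w \right)} = \left(\left(w + w\right) \left(w - 1\right) + w\right) + 0 = \left(2 w \left(-1 + w\right) + w\right) + 0 = \left(w + 2 w \left(-1 + w\right)\right) + 0 = w + 2 w \left(-1 + w\right)$)
$b{\left(f{\left(4 \right)} \right)} \left(- \frac{21}{p}\right) + 19 = \left(5 + 4\right) \left(-1 + 2 \left(5 + 4\right)\right) \left(- \frac{21}{157}\right) + 19 = 9 \left(-1 + 2 \cdot 9\right) \left(\left(-21\right) \frac{1}{157}\right) + 19 = 9 \left(-1 + 18\right) \left(- \frac{21}{157}\right) + 19 = 9 \cdot 17 \left(- \frac{21}{157}\right) + 19 = 153 \left(- \frac{21}{157}\right) + 19 = - \frac{3213}{157} + 19 = - \frac{230}{157}$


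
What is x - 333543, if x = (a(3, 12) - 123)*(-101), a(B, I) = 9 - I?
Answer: -320817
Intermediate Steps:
x = 12726 (x = ((9 - 1*12) - 123)*(-101) = ((9 - 12) - 123)*(-101) = (-3 - 123)*(-101) = -126*(-101) = 12726)
x - 333543 = 12726 - 333543 = -320817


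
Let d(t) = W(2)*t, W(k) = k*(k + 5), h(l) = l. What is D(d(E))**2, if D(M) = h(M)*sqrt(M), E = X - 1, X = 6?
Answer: 343000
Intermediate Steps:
E = 5 (E = 6 - 1 = 5)
W(k) = k*(5 + k)
d(t) = 14*t (d(t) = (2*(5 + 2))*t = (2*7)*t = 14*t)
D(M) = M**(3/2) (D(M) = M*sqrt(M) = M**(3/2))
D(d(E))**2 = ((14*5)**(3/2))**2 = (70**(3/2))**2 = (70*sqrt(70))**2 = 343000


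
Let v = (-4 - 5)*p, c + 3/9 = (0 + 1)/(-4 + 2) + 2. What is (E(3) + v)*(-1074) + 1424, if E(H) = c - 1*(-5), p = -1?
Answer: -14865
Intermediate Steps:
c = 7/6 (c = -⅓ + ((0 + 1)/(-4 + 2) + 2) = -⅓ + (1/(-2) + 2) = -⅓ + (1*(-½) + 2) = -⅓ + (-½ + 2) = -⅓ + 3/2 = 7/6 ≈ 1.1667)
E(H) = 37/6 (E(H) = 7/6 - 1*(-5) = 7/6 + 5 = 37/6)
v = 9 (v = (-4 - 5)*(-1) = -9*(-1) = 9)
(E(3) + v)*(-1074) + 1424 = (37/6 + 9)*(-1074) + 1424 = (91/6)*(-1074) + 1424 = -16289 + 1424 = -14865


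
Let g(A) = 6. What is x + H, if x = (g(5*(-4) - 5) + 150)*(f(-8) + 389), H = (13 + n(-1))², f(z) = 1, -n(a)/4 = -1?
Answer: 61129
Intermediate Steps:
n(a) = 4 (n(a) = -4*(-1) = 4)
H = 289 (H = (13 + 4)² = 17² = 289)
x = 60840 (x = (6 + 150)*(1 + 389) = 156*390 = 60840)
x + H = 60840 + 289 = 61129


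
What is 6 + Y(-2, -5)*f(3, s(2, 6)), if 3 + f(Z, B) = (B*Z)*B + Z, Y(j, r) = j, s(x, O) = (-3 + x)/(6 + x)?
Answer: 189/32 ≈ 5.9063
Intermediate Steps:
s(x, O) = (-3 + x)/(6 + x)
f(Z, B) = -3 + Z + Z*B² (f(Z, B) = -3 + ((B*Z)*B + Z) = -3 + (Z*B² + Z) = -3 + (Z + Z*B²) = -3 + Z + Z*B²)
6 + Y(-2, -5)*f(3, s(2, 6)) = 6 - 2*(-3 + 3 + 3*((-3 + 2)/(6 + 2))²) = 6 - 2*(-3 + 3 + 3*(-1/8)²) = 6 - 2*(-3 + 3 + 3*((⅛)*(-1))²) = 6 - 2*(-3 + 3 + 3*(-⅛)²) = 6 - 2*(-3 + 3 + 3*(1/64)) = 6 - 2*(-3 + 3 + 3/64) = 6 - 2*3/64 = 6 - 3/32 = 189/32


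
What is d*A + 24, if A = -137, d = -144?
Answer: 19752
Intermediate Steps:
d*A + 24 = -144*(-137) + 24 = 19728 + 24 = 19752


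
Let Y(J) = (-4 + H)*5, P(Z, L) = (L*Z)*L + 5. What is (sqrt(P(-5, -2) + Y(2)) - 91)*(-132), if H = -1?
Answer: 12012 - 264*I*sqrt(10) ≈ 12012.0 - 834.84*I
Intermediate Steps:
P(Z, L) = 5 + Z*L**2 (P(Z, L) = Z*L**2 + 5 = 5 + Z*L**2)
Y(J) = -25 (Y(J) = (-4 - 1)*5 = -5*5 = -25)
(sqrt(P(-5, -2) + Y(2)) - 91)*(-132) = (sqrt((5 - 5*(-2)**2) - 25) - 91)*(-132) = (sqrt((5 - 5*4) - 25) - 91)*(-132) = (sqrt((5 - 20) - 25) - 91)*(-132) = (sqrt(-15 - 25) - 91)*(-132) = (sqrt(-40) - 91)*(-132) = (2*I*sqrt(10) - 91)*(-132) = (-91 + 2*I*sqrt(10))*(-132) = 12012 - 264*I*sqrt(10)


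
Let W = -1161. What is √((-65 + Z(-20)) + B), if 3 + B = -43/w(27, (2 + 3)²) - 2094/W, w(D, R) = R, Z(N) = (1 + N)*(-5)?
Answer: √11267462/645 ≈ 5.2042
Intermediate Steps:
Z(N) = -5 - 5*N
B = -28216/9675 (B = -3 + (-43/(2 + 3)² - 2094/(-1161)) = -3 + (-43/(5²) - 2094*(-1/1161)) = -3 + (-43/25 + 698/387) = -3 + 809/9675 = -28216/9675 ≈ -2.9164)
√((-65 + Z(-20)) + B) = √((-65 + (-5 - 5*(-20))) - 28216/9675) = √((-65 + (-5 + 100)) - 28216/9675) = √((-65 + 95) - 28216/9675) = √(30 - 28216/9675) = √(262034/9675) = √11267462/645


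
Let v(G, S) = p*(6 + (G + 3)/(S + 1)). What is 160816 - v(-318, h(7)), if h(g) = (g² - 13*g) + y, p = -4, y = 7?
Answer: 2734910/17 ≈ 1.6088e+5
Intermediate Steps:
h(g) = 7 + g² - 13*g (h(g) = (g² - 13*g) + 7 = 7 + g² - 13*g)
v(G, S) = -24 - 4*(3 + G)/(1 + S) (v(G, S) = -4*(6 + (G + 3)/(S + 1)) = -4*(6 + (3 + G)/(1 + S)) = -24 - 4*(3 + G)/(1 + S))
160816 - v(-318, h(7)) = 160816 - 4*(-9 - 1*(-318) - 6*(7 + 7² - 13*7))/(1 + (7 + 7² - 13*7)) = 160816 - 4*(-9 + 318 - 6*(7 + 49 - 91))/(1 + (7 + 49 - 91)) = 160816 - 4*(-9 + 318 - 6*(-35))/(1 - 35) = 160816 - 4*(-9 + 318 + 210)/(-34) = 160816 - 4*(-1)*519/34 = 160816 - 1*(-1038/17) = 160816 + 1038/17 = 2734910/17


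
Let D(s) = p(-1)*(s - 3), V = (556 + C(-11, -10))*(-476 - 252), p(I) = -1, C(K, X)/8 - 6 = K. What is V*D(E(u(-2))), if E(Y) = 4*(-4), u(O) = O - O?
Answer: -7137312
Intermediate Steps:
u(O) = 0
C(K, X) = 48 + 8*K
V = -375648 (V = (556 + (48 + 8*(-11)))*(-476 - 252) = (556 + (48 - 88))*(-728) = (556 - 40)*(-728) = 516*(-728) = -375648)
E(Y) = -16
D(s) = 3 - s (D(s) = -(s - 3) = -(-3 + s) = 3 - s)
V*D(E(u(-2))) = -375648*(3 - 1*(-16)) = -375648*(3 + 16) = -375648*19 = -7137312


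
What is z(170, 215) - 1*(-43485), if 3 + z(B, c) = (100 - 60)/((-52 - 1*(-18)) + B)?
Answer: 739199/17 ≈ 43482.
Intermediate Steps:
z(B, c) = -3 + 40/(-34 + B) (z(B, c) = -3 + (100 - 60)/((-52 - 1*(-18)) + B) = -3 + 40/((-52 + 18) + B) = -3 + 40/(-34 + B))
z(170, 215) - 1*(-43485) = (142 - 3*170)/(-34 + 170) - 1*(-43485) = (142 - 510)/136 + 43485 = (1/136)*(-368) + 43485 = -46/17 + 43485 = 739199/17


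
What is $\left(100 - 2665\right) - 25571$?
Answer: $-28136$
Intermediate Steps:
$\left(100 - 2665\right) - 25571 = -2565 - 25571 = -28136$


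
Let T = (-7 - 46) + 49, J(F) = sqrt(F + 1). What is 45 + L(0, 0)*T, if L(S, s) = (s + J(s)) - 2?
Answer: 49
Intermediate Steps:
J(F) = sqrt(1 + F)
T = -4 (T = -53 + 49 = -4)
L(S, s) = -2 + s + sqrt(1 + s) (L(S, s) = (s + sqrt(1 + s)) - 2 = -2 + s + sqrt(1 + s))
45 + L(0, 0)*T = 45 + (-2 + 0 + sqrt(1 + 0))*(-4) = 45 + (-2 + 0 + sqrt(1))*(-4) = 45 + (-2 + 0 + 1)*(-4) = 45 - 1*(-4) = 45 + 4 = 49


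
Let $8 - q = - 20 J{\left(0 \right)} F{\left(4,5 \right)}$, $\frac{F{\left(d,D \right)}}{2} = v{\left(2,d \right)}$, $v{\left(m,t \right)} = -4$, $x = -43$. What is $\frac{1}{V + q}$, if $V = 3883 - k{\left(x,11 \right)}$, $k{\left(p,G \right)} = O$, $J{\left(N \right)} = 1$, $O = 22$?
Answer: $\frac{1}{3709} \approx 0.00026961$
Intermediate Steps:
$k{\left(p,G \right)} = 22$
$F{\left(d,D \right)} = -8$ ($F{\left(d,D \right)} = 2 \left(-4\right) = -8$)
$V = 3861$ ($V = 3883 - 22 = 3861$)
$q = -152$ ($q = 8 - \left(-20\right) 1 \left(-8\right) = 8 - \left(-20\right) \left(-8\right) = 8 - 160 = -152$)
$\frac{1}{V + q} = \frac{1}{3861 - 152} = \frac{1}{3709}$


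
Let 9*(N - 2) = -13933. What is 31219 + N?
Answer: 267056/9 ≈ 29673.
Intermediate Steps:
N = -13915/9 (N = 2 + (1/9)*(-13933) = 2 - 13933/9 = -13915/9 ≈ -1546.1)
31219 + N = 31219 - 13915/9 = 267056/9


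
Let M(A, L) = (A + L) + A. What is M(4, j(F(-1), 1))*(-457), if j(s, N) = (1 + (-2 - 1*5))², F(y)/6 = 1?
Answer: -20108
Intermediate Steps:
F(y) = 6 (F(y) = 6*1 = 6)
j(s, N) = 36 (j(s, N) = (1 + (-2 - 5))² = (1 - 7)² = (-6)² = 36)
M(A, L) = L + 2*A
M(4, j(F(-1), 1))*(-457) = (36 + 2*4)*(-457) = (36 + 8)*(-457) = 44*(-457) = -20108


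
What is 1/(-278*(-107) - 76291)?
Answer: -1/46545 ≈ -2.1485e-5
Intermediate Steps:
1/(-278*(-107) - 76291) = 1/(29746 - 76291) = 1/(-46545) = -1/46545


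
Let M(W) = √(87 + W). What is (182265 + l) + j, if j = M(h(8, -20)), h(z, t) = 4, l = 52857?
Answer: 235122 + √91 ≈ 2.3513e+5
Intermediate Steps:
j = √91 (j = √(87 + 4) = √91 ≈ 9.5394)
(182265 + l) + j = (182265 + 52857) + √91 = 235122 + √91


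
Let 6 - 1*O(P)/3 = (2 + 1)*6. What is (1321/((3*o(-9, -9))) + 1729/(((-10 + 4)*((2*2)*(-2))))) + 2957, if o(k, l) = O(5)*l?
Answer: 11642149/3888 ≈ 2994.4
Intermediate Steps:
O(P) = -36 (O(P) = 18 - 3*(2 + 1)*6 = 18 - 9*6 = 18 - 3*18 = 18 - 54 = -36)
o(k, l) = -36*l
(1321/((3*o(-9, -9))) + 1729/(((-10 + 4)*((2*2)*(-2))))) + 2957 = (1321/((3*(-36*(-9)))) + 1729/(((-10 + 4)*((2*2)*(-2))))) + 2957 = (1321/((3*324)) + 1729/((-24*(-2)))) + 2957 = (1321/972 + 1729/((-6*(-8)))) + 2957 = (1321*(1/972) + 1729/48) + 2957 = (1321/972 + 1729*(1/48)) + 2957 = (1321/972 + 1729/48) + 2957 = 145333/3888 + 2957 = 11642149/3888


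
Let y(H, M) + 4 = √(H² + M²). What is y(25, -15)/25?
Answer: -4/25 + √34/5 ≈ 1.0062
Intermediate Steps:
y(H, M) = -4 + √(H² + M²)
y(25, -15)/25 = (-4 + √(25² + (-15)²))/25 = (-4 + √(625 + 225))*(1/25) = (-4 + √850)*(1/25) = (-4 + 5*√34)*(1/25) = -4/25 + √34/5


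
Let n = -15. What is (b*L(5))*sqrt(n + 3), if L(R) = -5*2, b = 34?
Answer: -680*I*sqrt(3) ≈ -1177.8*I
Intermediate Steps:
L(R) = -10
(b*L(5))*sqrt(n + 3) = (34*(-10))*sqrt(-15 + 3) = -680*I*sqrt(3)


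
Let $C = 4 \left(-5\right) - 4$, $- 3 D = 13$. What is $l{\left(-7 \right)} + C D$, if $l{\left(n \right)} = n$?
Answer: $97$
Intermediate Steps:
$D = - \frac{13}{3}$ ($D = \left(- \frac{1}{3}\right) 13 = - \frac{13}{3} \approx -4.3333$)
$C = -24$ ($C = -20 - 4 = -24$)
$l{\left(-7 \right)} + C D = -7 - -104 = -7 + 104 = 97$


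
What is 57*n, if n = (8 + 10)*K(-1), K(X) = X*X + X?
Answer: 0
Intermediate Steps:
K(X) = X + X**2 (K(X) = X**2 + X = X + X**2)
n = 0 (n = (8 + 10)*(-(1 - 1)) = 18*(-1*0) = 18*0 = 0)
57*n = 57*0 = 0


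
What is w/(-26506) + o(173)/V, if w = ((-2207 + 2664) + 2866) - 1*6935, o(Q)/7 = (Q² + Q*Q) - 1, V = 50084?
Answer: 5643445451/663763252 ≈ 8.5022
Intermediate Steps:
o(Q) = -7 + 14*Q² (o(Q) = 7*((Q² + Q*Q) - 1) = 7*((Q² + Q²) - 1) = 7*(2*Q² - 1) = 7*(-1 + 2*Q²) = -7 + 14*Q²)
w = -3612 (w = (457 + 2866) - 6935 = 3323 - 6935 = -3612)
w/(-26506) + o(173)/V = -3612/(-26506) + (-7 + 14*173²)/50084 = -3612*(-1/26506) + (-7 + 14*29929)*(1/50084) = 1806/13253 + (-7 + 419006)*(1/50084) = 1806/13253 + 418999*(1/50084) = 1806/13253 + 418999/50084 = 5643445451/663763252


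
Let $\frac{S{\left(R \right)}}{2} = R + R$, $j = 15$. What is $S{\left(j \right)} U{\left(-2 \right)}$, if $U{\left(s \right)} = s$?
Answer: $-120$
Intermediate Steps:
$S{\left(R \right)} = 4 R$ ($S{\left(R \right)} = 2 \left(R + R\right) = 2 \cdot 2 R = 4 R$)
$S{\left(j \right)} U{\left(-2 \right)} = 4 \cdot 15 \left(-2\right) = 60 \left(-2\right) = -120$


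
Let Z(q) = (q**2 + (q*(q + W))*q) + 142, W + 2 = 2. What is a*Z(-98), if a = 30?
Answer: -27943380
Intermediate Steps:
W = 0 (W = -2 + 2 = 0)
Z(q) = 142 + q**2 + q**3 (Z(q) = (q**2 + (q*(q + 0))*q) + 142 = (q**2 + (q*q)*q) + 142 = (q**2 + q**2*q) + 142 = (q**2 + q**3) + 142 = 142 + q**2 + q**3)
a*Z(-98) = 30*(142 + (-98)**2 + (-98)**3) = 30*(142 + 9604 - 941192) = 30*(-931446) = -27943380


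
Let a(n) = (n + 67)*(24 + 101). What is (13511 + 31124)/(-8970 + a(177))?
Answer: 8927/4306 ≈ 2.0732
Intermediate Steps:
a(n) = 8375 + 125*n (a(n) = (67 + n)*125 = 8375 + 125*n)
(13511 + 31124)/(-8970 + a(177)) = (13511 + 31124)/(-8970 + (8375 + 125*177)) = 44635/(-8970 + (8375 + 22125)) = 44635/(-8970 + 30500) = 44635/21530 = 44635*(1/21530) = 8927/4306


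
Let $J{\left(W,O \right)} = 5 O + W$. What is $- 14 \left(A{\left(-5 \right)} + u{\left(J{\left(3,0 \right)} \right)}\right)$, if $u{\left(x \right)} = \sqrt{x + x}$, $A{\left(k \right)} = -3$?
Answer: $42 - 14 \sqrt{6} \approx 7.7071$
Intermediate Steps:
$J{\left(W,O \right)} = W + 5 O$
$u{\left(x \right)} = \sqrt{2} \sqrt{x}$ ($u{\left(x \right)} = \sqrt{2 x} = \sqrt{2} \sqrt{x}$)
$- 14 \left(A{\left(-5 \right)} + u{\left(J{\left(3,0 \right)} \right)}\right) = - 14 \left(-3 + \sqrt{2} \sqrt{3 + 5 \cdot 0}\right) = - 14 \left(-3 + \sqrt{2} \sqrt{3 + 0}\right) = - 14 \left(-3 + \sqrt{2} \sqrt{3}\right) = - 14 \left(-3 + \sqrt{6}\right) = 42 - 14 \sqrt{6}$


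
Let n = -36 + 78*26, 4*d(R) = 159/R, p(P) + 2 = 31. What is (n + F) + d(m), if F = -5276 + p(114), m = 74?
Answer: -963321/296 ≈ -3254.5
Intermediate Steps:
p(P) = 29 (p(P) = -2 + 31 = 29)
d(R) = 159/(4*R) (d(R) = (159/R)/4 = 159/(4*R))
n = 1992 (n = -36 + 2028 = 1992)
F = -5247 (F = -5276 + 29 = -5247)
(n + F) + d(m) = (1992 - 5247) + (159/4)/74 = -3255 + (159/4)*(1/74) = -3255 + 159/296 = -963321/296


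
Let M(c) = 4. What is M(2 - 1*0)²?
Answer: 16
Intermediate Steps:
M(2 - 1*0)² = 4² = 16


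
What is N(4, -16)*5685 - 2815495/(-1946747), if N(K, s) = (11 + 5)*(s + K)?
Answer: -2124910469945/1946747 ≈ -1.0915e+6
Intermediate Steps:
N(K, s) = 16*K + 16*s (N(K, s) = 16*(K + s) = 16*K + 16*s)
N(4, -16)*5685 - 2815495/(-1946747) = (16*4 + 16*(-16))*5685 - 2815495/(-1946747) = (64 - 256)*5685 - 2815495*(-1)/1946747 = -192*5685 - 1*(-2815495/1946747) = -1091520 + 2815495/1946747 = -2124910469945/1946747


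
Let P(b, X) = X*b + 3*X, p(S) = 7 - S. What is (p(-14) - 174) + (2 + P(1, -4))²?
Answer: 43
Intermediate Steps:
P(b, X) = 3*X + X*b
(p(-14) - 174) + (2 + P(1, -4))² = ((7 - 1*(-14)) - 174) + (2 - 4*(3 + 1))² = ((7 + 14) - 174) + (2 - 4*4)² = (21 - 174) + (2 - 16)² = -153 + (-14)² = -153 + 196 = 43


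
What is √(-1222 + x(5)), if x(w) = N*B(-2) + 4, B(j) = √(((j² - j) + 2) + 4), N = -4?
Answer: √(-1218 - 8*√3) ≈ 35.098*I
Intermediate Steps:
B(j) = √(6 + j² - j) (B(j) = √((2 + j² - j) + 4) = √(6 + j² - j))
x(w) = 4 - 8*√3 (x(w) = -4*√(6 + (-2)² - 1*(-2)) + 4 = -4*√(6 + 4 + 2) + 4 = -8*√3 + 4 = 4 - 8*√3)
√(-1222 + x(5)) = √(-1222 + (4 - 8*√3)) = √(-1218 - 8*√3)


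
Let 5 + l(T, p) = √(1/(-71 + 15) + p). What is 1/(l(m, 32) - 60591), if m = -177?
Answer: -3393376/205625010305 - 6*√2786/205625010305 ≈ -1.6504e-5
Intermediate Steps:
l(T, p) = -5 + √(-1/56 + p) (l(T, p) = -5 + √(1/(-71 + 15) + p) = -5 + √(1/(-56) + p) = -5 + √(-1/56 + p))
1/(l(m, 32) - 60591) = 1/((-5 + √(-14 + 784*32)/28) - 60591) = 1/((-5 + √(-14 + 25088)/28) - 60591) = 1/((-5 + √25074/28) - 60591) = 1/((-5 + (3*√2786)/28) - 60591) = 1/((-5 + 3*√2786/28) - 60591) = 1/(-60596 + 3*√2786/28)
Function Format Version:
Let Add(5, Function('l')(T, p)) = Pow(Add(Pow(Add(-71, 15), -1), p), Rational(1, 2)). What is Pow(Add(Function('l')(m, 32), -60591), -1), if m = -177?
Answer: Add(Rational(-3393376, 205625010305), Mul(Rational(-6, 205625010305), Pow(2786, Rational(1, 2)))) ≈ -1.6504e-5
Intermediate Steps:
Function('l')(T, p) = Add(-5, Pow(Add(Rational(-1, 56), p), Rational(1, 2))) (Function('l')(T, p) = Add(-5, Pow(Add(Pow(Add(-71, 15), -1), p), Rational(1, 2))) = Add(-5, Pow(Add(Pow(-56, -1), p), Rational(1, 2))) = Add(-5, Pow(Add(Rational(-1, 56), p), Rational(1, 2))))
Pow(Add(Function('l')(m, 32), -60591), -1) = Pow(Add(Add(-5, Mul(Rational(1, 28), Pow(Add(-14, Mul(784, 32)), Rational(1, 2)))), -60591), -1) = Pow(Add(Add(-5, Mul(Rational(1, 28), Pow(Add(-14, 25088), Rational(1, 2)))), -60591), -1) = Pow(Add(Add(-5, Mul(Rational(1, 28), Pow(25074, Rational(1, 2)))), -60591), -1) = Pow(Add(Add(-5, Mul(Rational(1, 28), Mul(3, Pow(2786, Rational(1, 2))))), -60591), -1) = Pow(Add(Add(-5, Mul(Rational(3, 28), Pow(2786, Rational(1, 2)))), -60591), -1) = Pow(Add(-60596, Mul(Rational(3, 28), Pow(2786, Rational(1, 2)))), -1)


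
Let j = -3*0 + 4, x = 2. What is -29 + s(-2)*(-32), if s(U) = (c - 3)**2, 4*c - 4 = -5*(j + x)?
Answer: -2917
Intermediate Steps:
j = 4 (j = 0 + 4 = 4)
c = -13/2 (c = 1 + (-5*(4 + 2))/4 = 1 + (-5*6)/4 = 1 + (1/4)*(-30) = 1 - 15/2 = -13/2 ≈ -6.5000)
s(U) = 361/4 (s(U) = (-13/2 - 3)**2 = (-19/2)**2 = 361/4)
-29 + s(-2)*(-32) = -29 + (361/4)*(-32) = -29 - 2888 = -2917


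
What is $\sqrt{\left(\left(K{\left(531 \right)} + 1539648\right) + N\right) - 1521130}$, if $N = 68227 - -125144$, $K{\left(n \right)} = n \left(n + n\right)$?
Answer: $\sqrt{775811} \approx 880.8$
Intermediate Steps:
$K{\left(n \right)} = 2 n^{2}$ ($K{\left(n \right)} = n 2 n = 2 n^{2}$)
$N = 193371$ ($N = 68227 + 125144 = 193371$)
$\sqrt{\left(\left(K{\left(531 \right)} + 1539648\right) + N\right) - 1521130} = \sqrt{\left(\left(2 \cdot 531^{2} + 1539648\right) + 193371\right) - 1521130} = \sqrt{\left(\left(2 \cdot 281961 + 1539648\right) + 193371\right) - 1521130} = \sqrt{\left(\left(563922 + 1539648\right) + 193371\right) - 1521130} = \sqrt{\left(2103570 + 193371\right) - 1521130} = \sqrt{2296941 - 1521130} = \sqrt{775811}$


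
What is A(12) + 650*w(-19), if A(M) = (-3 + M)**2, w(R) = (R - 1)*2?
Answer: -25919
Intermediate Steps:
w(R) = -2 + 2*R (w(R) = (-1 + R)*2 = -2 + 2*R)
A(12) + 650*w(-19) = (-3 + 12)**2 + 650*(-2 + 2*(-19)) = 9**2 + 650*(-2 - 38) = 81 + 650*(-40) = 81 - 26000 = -25919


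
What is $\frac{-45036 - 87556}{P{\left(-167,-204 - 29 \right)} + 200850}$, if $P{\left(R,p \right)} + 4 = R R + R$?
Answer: $- \frac{16574}{28571} \approx -0.5801$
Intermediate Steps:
$P{\left(R,p \right)} = -4 + R + R^{2}$ ($P{\left(R,p \right)} = -4 + \left(R R + R\right) = -4 + \left(R^{2} + R\right) = -4 + \left(R + R^{2}\right) = -4 + R + R^{2}$)
$\frac{-45036 - 87556}{P{\left(-167,-204 - 29 \right)} + 200850} = \frac{-45036 - 87556}{\left(-4 - 167 + \left(-167\right)^{2}\right) + 200850} = - \frac{132592}{\left(-4 - 167 + 27889\right) + 200850} = - \frac{132592}{27718 + 200850} = - \frac{132592}{228568} = \left(-132592\right) \frac{1}{228568} = - \frac{16574}{28571}$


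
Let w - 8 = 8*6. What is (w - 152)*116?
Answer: -11136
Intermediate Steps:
w = 56 (w = 8 + 8*6 = 8 + 48 = 56)
(w - 152)*116 = (56 - 152)*116 = -96*116 = -11136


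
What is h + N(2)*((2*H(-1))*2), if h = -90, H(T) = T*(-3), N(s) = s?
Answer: -66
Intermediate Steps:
H(T) = -3*T
h + N(2)*((2*H(-1))*2) = -90 + 2*((2*(-3*(-1)))*2) = -90 + 2*((2*3)*2) = -90 + 2*(6*2) = -90 + 2*12 = -90 + 24 = -66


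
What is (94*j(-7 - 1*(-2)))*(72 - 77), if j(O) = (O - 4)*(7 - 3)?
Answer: 16920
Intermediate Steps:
j(O) = -16 + 4*O (j(O) = (-4 + O)*4 = -16 + 4*O)
(94*j(-7 - 1*(-2)))*(72 - 77) = (94*(-16 + 4*(-7 - 1*(-2))))*(72 - 77) = (94*(-16 + 4*(-7 + 2)))*(-5) = (94*(-16 + 4*(-5)))*(-5) = (94*(-16 - 20))*(-5) = (94*(-36))*(-5) = -3384*(-5) = 16920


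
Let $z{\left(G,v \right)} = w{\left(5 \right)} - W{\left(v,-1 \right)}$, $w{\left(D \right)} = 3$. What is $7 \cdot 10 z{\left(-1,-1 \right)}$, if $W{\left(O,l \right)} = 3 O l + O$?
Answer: $70$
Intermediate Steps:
$W{\left(O,l \right)} = O + 3 O l$ ($W{\left(O,l \right)} = 3 O l + O = O + 3 O l$)
$z{\left(G,v \right)} = 3 + 2 v$ ($z{\left(G,v \right)} = 3 - v \left(1 + 3 \left(-1\right)\right) = 3 - v \left(1 - 3\right) = 3 - v \left(-2\right) = 3 - - 2 v = 3 + 2 v$)
$7 \cdot 10 z{\left(-1,-1 \right)} = 7 \cdot 10 \left(3 + 2 \left(-1\right)\right) = 70 \left(3 - 2\right) = 70 \cdot 1 = 70$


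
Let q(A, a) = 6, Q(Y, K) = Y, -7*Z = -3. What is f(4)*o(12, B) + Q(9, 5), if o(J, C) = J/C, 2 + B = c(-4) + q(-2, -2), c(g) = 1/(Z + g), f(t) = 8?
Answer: 1079/31 ≈ 34.806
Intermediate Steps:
Z = 3/7 (Z = -⅐*(-3) = 3/7 ≈ 0.42857)
c(g) = 1/(3/7 + g)
B = 93/25 (B = -2 + (7/(3 + 7*(-4)) + 6) = -2 + (7/(3 - 28) + 6) = -2 + (7/(-25) + 6) = -2 + (7*(-1/25) + 6) = -2 + (-7/25 + 6) = -2 + 143/25 = 93/25 ≈ 3.7200)
f(4)*o(12, B) + Q(9, 5) = 8*(12/(93/25)) + 9 = 8*(12*(25/93)) + 9 = 8*(100/31) + 9 = 800/31 + 9 = 1079/31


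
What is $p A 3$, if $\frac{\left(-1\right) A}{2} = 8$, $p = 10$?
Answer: $-480$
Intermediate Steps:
$A = -16$ ($A = \left(-2\right) 8 = -16$)
$p A 3 = 10 \left(-16\right) 3 = \left(-160\right) 3 = -480$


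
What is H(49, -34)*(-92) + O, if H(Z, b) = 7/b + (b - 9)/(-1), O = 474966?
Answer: 8007492/17 ≈ 4.7103e+5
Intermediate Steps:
H(Z, b) = 9 - b + 7/b (H(Z, b) = 7/b + (-9 + b)*(-1) = 7/b + (9 - b) = 9 - b + 7/b)
H(49, -34)*(-92) + O = (9 - 1*(-34) + 7/(-34))*(-92) + 474966 = (9 + 34 + 7*(-1/34))*(-92) + 474966 = (9 + 34 - 7/34)*(-92) + 474966 = (1455/34)*(-92) + 474966 = -66930/17 + 474966 = 8007492/17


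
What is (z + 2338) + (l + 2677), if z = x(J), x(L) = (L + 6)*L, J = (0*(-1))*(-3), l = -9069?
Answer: -4054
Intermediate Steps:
J = 0 (J = 0*(-3) = 0)
x(L) = L*(6 + L) (x(L) = (6 + L)*L = L*(6 + L))
z = 0 (z = 0*(6 + 0) = 0*6 = 0)
(z + 2338) + (l + 2677) = (0 + 2338) + (-9069 + 2677) = 2338 - 6392 = -4054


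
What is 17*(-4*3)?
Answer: -204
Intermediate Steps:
17*(-4*3) = 17*(-12) = -204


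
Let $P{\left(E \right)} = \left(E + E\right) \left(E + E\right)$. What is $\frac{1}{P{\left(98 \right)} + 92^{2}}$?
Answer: $\frac{1}{46880} \approx 2.1331 \cdot 10^{-5}$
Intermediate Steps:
$P{\left(E \right)} = 4 E^{2}$ ($P{\left(E \right)} = 2 E 2 E = 4 E^{2}$)
$\frac{1}{P{\left(98 \right)} + 92^{2}} = \frac{1}{4 \cdot 98^{2} + 92^{2}} = \frac{1}{4 \cdot 9604 + 8464} = \frac{1}{38416 + 8464} = \frac{1}{46880}$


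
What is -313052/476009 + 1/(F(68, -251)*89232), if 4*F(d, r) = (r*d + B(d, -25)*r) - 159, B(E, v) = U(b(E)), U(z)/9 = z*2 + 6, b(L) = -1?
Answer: -183409342228217/278881774779036 ≈ -0.65766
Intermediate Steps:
U(z) = 54 + 18*z (U(z) = 9*(z*2 + 6) = 9*(2*z + 6) = 9*(6 + 2*z) = 54 + 18*z)
B(E, v) = 36 (B(E, v) = 54 + 18*(-1) = 54 - 18 = 36)
F(d, r) = -159/4 + 9*r + d*r/4 (F(d, r) = ((r*d + 36*r) - 159)/4 = ((d*r + 36*r) - 159)/4 = ((36*r + d*r) - 159)/4 = (-159 + 36*r + d*r)/4 = -159/4 + 9*r + d*r/4)
-313052/476009 + 1/(F(68, -251)*89232) = -313052/476009 + 1/((-159/4 + 9*(-251) + (¼)*68*(-251))*89232) = -313052*1/476009 + (1/89232)/(-159/4 - 2259 - 4267) = -313052/476009 + (1/89232)/(-26263/4) = -313052/476009 - 4/26263*1/89232 = -313052/476009 - 1/585875004 = -183409342228217/278881774779036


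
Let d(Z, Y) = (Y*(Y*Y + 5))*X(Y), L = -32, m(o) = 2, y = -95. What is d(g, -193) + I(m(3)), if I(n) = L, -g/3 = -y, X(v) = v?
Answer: 1387674214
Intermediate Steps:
g = -285 (g = -(-3)*(-95) = -3*95 = -285)
d(Z, Y) = Y**2*(5 + Y**2) (d(Z, Y) = (Y*(Y*Y + 5))*Y = (Y*(Y**2 + 5))*Y = (Y*(5 + Y**2))*Y = Y**2*(5 + Y**2))
I(n) = -32
d(g, -193) + I(m(3)) = (-193)**2*(5 + (-193)**2) - 32 = 37249*(5 + 37249) - 32 = 37249*37254 - 32 = 1387674246 - 32 = 1387674214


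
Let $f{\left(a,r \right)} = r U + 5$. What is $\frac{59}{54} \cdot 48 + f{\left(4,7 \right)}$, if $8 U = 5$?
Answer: $\frac{4451}{72} \approx 61.819$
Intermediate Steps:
$U = \frac{5}{8}$ ($U = \frac{1}{8} \cdot 5 = \frac{5}{8} \approx 0.625$)
$f{\left(a,r \right)} = 5 + \frac{5 r}{8}$ ($f{\left(a,r \right)} = r \frac{5}{8} + 5 = \frac{5 r}{8} + 5 = 5 + \frac{5 r}{8}$)
$\frac{59}{54} \cdot 48 + f{\left(4,7 \right)} = \frac{59}{54} \cdot 48 + \left(5 + \frac{5}{8} \cdot 7\right) = 59 \cdot \frac{1}{54} \cdot 48 + \left(5 + \frac{35}{8}\right) = \frac{59}{54} \cdot 48 + \frac{75}{8} = \frac{472}{9} + \frac{75}{8} = \frac{4451}{72}$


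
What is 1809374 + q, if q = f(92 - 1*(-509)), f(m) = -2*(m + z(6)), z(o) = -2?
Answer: 1808176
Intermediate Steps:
f(m) = 4 - 2*m (f(m) = -2*(m - 2) = -2*(-2 + m) = 4 - 2*m)
q = -1198 (q = 4 - 2*(92 - 1*(-509)) = 4 - 2*(92 + 509) = 4 - 2*601 = 4 - 1202 = -1198)
1809374 + q = 1809374 - 1198 = 1808176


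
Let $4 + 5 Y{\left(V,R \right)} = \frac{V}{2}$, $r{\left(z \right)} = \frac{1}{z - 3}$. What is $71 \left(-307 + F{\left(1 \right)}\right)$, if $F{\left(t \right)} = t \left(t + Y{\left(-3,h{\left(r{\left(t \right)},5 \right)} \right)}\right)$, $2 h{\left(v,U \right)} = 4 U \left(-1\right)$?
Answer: $- \frac{218041}{10} \approx -21804.0$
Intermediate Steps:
$r{\left(z \right)} = \frac{1}{-3 + z}$
$h{\left(v,U \right)} = - 2 U$ ($h{\left(v,U \right)} = \frac{4 U \left(-1\right)}{2} = \frac{\left(-4\right) U}{2} = - 2 U$)
$Y{\left(V,R \right)} = - \frac{4}{5} + \frac{V}{10}$ ($Y{\left(V,R \right)} = - \frac{4}{5} + \frac{\frac{1}{2} V}{5} = - \frac{4}{5} + \frac{V}{10}$)
$F{\left(t \right)} = t \left(- \frac{11}{10} + t\right)$ ($F{\left(t \right)} = t \left(t + \left(- \frac{4}{5} + \frac{1}{10} \left(-3\right)\right)\right) = t \left(t - \frac{11}{10}\right) = t \left(- \frac{11}{10} + t\right)$)
$71 \left(-307 + F{\left(1 \right)}\right) = 71 \left(-307 + \frac{1}{10} \cdot 1 \left(-11 + 10 \cdot 1\right)\right) = 71 \left(-307 + \frac{1}{10} \cdot 1 \left(-11 + 10\right)\right) = 71 \left(-307 + \frac{1}{10} \cdot 1 \left(-1\right)\right) = 71 \left(-307 - \frac{1}{10}\right) = 71 \left(- \frac{3071}{10}\right) = - \frac{218041}{10}$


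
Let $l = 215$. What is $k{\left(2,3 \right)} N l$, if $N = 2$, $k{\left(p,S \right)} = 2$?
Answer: $860$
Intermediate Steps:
$k{\left(2,3 \right)} N l = 2 \cdot 2 \cdot 215 = 4 \cdot 215 = 860$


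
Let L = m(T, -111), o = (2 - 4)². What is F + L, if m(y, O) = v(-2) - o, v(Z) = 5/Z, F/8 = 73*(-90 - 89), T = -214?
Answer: -209085/2 ≈ -1.0454e+5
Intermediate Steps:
F = -104536 (F = 8*(73*(-90 - 89)) = 8*(73*(-179)) = 8*(-13067) = -104536)
o = 4 (o = (-2)² = 4)
m(y, O) = -13/2 (m(y, O) = 5/(-2) - 1*4 = 5*(-½) - 4 = -5/2 - 4 = -13/2)
L = -13/2 ≈ -6.5000
F + L = -104536 - 13/2 = -209085/2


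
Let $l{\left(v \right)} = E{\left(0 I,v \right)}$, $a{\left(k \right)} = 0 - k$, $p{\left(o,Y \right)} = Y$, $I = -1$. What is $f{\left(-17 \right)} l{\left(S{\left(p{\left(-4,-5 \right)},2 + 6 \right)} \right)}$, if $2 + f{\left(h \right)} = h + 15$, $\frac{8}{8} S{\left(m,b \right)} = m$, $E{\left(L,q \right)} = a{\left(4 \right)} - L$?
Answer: $16$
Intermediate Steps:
$a{\left(k \right)} = - k$
$E{\left(L,q \right)} = -4 - L$ ($E{\left(L,q \right)} = \left(-1\right) 4 - L = -4 - L$)
$S{\left(m,b \right)} = m$
$f{\left(h \right)} = 13 + h$ ($f{\left(h \right)} = -2 + \left(h + 15\right) = -2 + \left(15 + h\right) = 13 + h$)
$l{\left(v \right)} = -4$ ($l{\left(v \right)} = -4 - 0 \left(-1\right) = -4 - 0 = -4 + 0 = -4$)
$f{\left(-17 \right)} l{\left(S{\left(p{\left(-4,-5 \right)},2 + 6 \right)} \right)} = \left(13 - 17\right) \left(-4\right) = \left(-4\right) \left(-4\right) = 16$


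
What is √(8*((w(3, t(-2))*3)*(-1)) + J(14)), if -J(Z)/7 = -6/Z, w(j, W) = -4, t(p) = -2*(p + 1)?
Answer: 3*√11 ≈ 9.9499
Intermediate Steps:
t(p) = -2 - 2*p (t(p) = -2*(1 + p) = -2 - 2*p)
J(Z) = 42/Z (J(Z) = -(-42)/Z = 42/Z)
√(8*((w(3, t(-2))*3)*(-1)) + J(14)) = √(8*(-4*3*(-1)) + 42/14) = √(8*(-12*(-1)) + 42*(1/14)) = √(8*12 + 3) = √(96 + 3) = √99 = 3*√11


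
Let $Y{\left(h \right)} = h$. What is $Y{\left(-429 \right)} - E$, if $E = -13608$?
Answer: $13179$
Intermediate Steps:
$Y{\left(-429 \right)} - E = -429 - -13608 = -429 + 13608 = 13179$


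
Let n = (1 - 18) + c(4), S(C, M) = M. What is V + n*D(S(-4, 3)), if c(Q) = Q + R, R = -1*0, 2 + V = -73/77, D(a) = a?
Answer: -3230/77 ≈ -41.948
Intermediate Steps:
V = -227/77 (V = -2 - 73/77 = -227/77 ≈ -2.9481)
R = 0
c(Q) = Q (c(Q) = Q + 0 = Q)
n = -13 (n = (1 - 18) + 4 = -17 + 4 = -13)
V + n*D(S(-4, 3)) = -227/77 - 13*3 = -227/77 - 39 = -3230/77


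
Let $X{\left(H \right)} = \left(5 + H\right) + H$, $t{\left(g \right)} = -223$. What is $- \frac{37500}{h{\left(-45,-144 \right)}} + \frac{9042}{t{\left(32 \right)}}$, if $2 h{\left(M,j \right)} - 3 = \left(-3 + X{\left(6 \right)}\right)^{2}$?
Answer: $- \frac{18524358}{44377} \approx -417.43$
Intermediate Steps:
$X{\left(H \right)} = 5 + 2 H$
$h{\left(M,j \right)} = \frac{199}{2}$ ($h{\left(M,j \right)} = \frac{3}{2} + \frac{\left(-3 + \left(5 + 2 \cdot 6\right)\right)^{2}}{2} = \frac{3}{2} + \frac{\left(-3 + \left(5 + 12\right)\right)^{2}}{2} = \frac{3}{2} + \frac{\left(-3 + 17\right)^{2}}{2} = \frac{3}{2} + \frac{14^{2}}{2} = \frac{3}{2} + \frac{1}{2} \cdot 196 = \frac{3}{2} + 98 = \frac{199}{2}$)
$- \frac{37500}{h{\left(-45,-144 \right)}} + \frac{9042}{t{\left(32 \right)}} = - \frac{37500}{\frac{199}{2}} + \frac{9042}{-223} = \left(-37500\right) \frac{2}{199} + 9042 \left(- \frac{1}{223}\right) = - \frac{75000}{199} - \frac{9042}{223} = - \frac{18524358}{44377}$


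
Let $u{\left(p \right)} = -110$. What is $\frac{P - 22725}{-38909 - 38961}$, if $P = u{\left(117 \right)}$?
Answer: $\frac{4567}{15574} \approx 0.29325$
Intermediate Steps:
$P = -110$
$\frac{P - 22725}{-38909 - 38961} = \frac{-110 - 22725}{-38909 - 38961} = - \frac{22835}{-77870} = \left(-22835\right) \left(- \frac{1}{77870}\right) = \frac{4567}{15574}$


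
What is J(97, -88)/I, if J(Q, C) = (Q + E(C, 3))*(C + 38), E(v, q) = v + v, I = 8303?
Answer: 3950/8303 ≈ 0.47573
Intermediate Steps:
E(v, q) = 2*v
J(Q, C) = (38 + C)*(Q + 2*C) (J(Q, C) = (Q + 2*C)*(C + 38) = (Q + 2*C)*(38 + C) = (38 + C)*(Q + 2*C))
J(97, -88)/I = (2*(-88)**2 + 38*97 + 76*(-88) - 88*97)/8303 = (2*7744 + 3686 - 6688 - 8536)*(1/8303) = (15488 + 3686 - 6688 - 8536)*(1/8303) = 3950*(1/8303) = 3950/8303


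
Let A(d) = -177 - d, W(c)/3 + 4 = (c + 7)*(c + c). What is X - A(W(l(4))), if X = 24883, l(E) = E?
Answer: 25312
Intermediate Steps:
W(c) = -12 + 6*c*(7 + c) (W(c) = -12 + 3*((c + 7)*(c + c)) = -12 + 3*((7 + c)*(2*c)) = -12 + 3*(2*c*(7 + c)) = -12 + 6*c*(7 + c))
X - A(W(l(4))) = 24883 - (-177 - (-12 + 6*4² + 42*4)) = 24883 - (-177 - (-12 + 6*16 + 168)) = 24883 - (-177 - (-12 + 96 + 168)) = 24883 - (-177 - 1*252) = 24883 - (-177 - 252) = 24883 - 1*(-429) = 24883 + 429 = 25312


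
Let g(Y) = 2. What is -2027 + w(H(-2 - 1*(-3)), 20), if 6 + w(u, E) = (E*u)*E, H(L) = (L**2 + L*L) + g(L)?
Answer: -433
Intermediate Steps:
H(L) = 2 + 2*L**2 (H(L) = (L**2 + L*L) + 2 = (L**2 + L**2) + 2 = 2*L**2 + 2 = 2 + 2*L**2)
w(u, E) = -6 + u*E**2 (w(u, E) = -6 + (E*u)*E = -6 + u*E**2)
-2027 + w(H(-2 - 1*(-3)), 20) = -2027 + (-6 + (2 + 2*(-2 - 1*(-3))**2)*20**2) = -2027 + (-6 + (2 + 2*(-2 + 3)**2)*400) = -2027 + (-6 + (2 + 2*1**2)*400) = -2027 + (-6 + (2 + 2*1)*400) = -2027 + (-6 + (2 + 2)*400) = -2027 + (-6 + 4*400) = -2027 + (-6 + 1600) = -2027 + 1594 = -433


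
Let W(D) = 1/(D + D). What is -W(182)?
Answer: -1/364 ≈ -0.0027473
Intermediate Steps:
W(D) = 1/(2*D)
-W(182) = -1/(2*182) = -1*1/364 = -1/364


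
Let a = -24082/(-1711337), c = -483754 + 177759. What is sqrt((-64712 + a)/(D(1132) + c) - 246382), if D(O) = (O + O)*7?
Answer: 2*I*sqrt(15186435189341144098784264851)/496539296539 ≈ 496.37*I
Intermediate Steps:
D(O) = 14*O (D(O) = (2*O)*7 = 14*O)
c = -305995
a = 24082/1711337 (a = -24082*(-1/1711337) = 24082/1711337 ≈ 0.014072)
sqrt((-64712 + a)/(D(1132) + c) - 246382) = sqrt((-64712 + 24082/1711337)/(14*1132 - 305995) - 246382) = sqrt(-110744015862/(1711337*(15848 - 305995)) - 246382) = sqrt(-110744015862/1711337/(-290147) - 246382) = sqrt(-110744015862/1711337*(-1/290147) - 246382) = sqrt(110744015862/496539296539 - 246382) = sqrt(-122338234215856036/496539296539) = 2*I*sqrt(15186435189341144098784264851)/496539296539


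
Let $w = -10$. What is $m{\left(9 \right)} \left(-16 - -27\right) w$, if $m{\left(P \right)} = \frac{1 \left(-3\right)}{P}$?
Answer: $\frac{110}{3} \approx 36.667$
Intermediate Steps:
$m{\left(P \right)} = - \frac{3}{P}$
$m{\left(9 \right)} \left(-16 - -27\right) w = - \frac{3}{9} \left(-16 - -27\right) \left(-10\right) = \left(-3\right) \frac{1}{9} \left(-16 + 27\right) \left(-10\right) = \left(- \frac{1}{3}\right) 11 \left(-10\right) = \left(- \frac{11}{3}\right) \left(-10\right) = \frac{110}{3}$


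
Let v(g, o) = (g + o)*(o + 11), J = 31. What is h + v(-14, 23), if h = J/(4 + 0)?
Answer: 1255/4 ≈ 313.75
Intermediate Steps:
v(g, o) = (11 + o)*(g + o) (v(g, o) = (g + o)*(11 + o) = (11 + o)*(g + o))
h = 31/4 (h = 31/(4 + 0) = 31/4 ≈ 7.7500)
h + v(-14, 23) = 31/4 + (23**2 + 11*(-14) + 11*23 - 14*23) = 31/4 + (529 - 154 + 253 - 322) = 31/4 + 306 = 1255/4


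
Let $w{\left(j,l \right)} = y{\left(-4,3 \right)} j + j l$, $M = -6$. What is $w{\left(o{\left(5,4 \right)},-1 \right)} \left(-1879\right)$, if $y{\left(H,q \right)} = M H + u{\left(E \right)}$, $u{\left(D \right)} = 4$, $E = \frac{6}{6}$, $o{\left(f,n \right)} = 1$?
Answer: $-50733$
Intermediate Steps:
$E = 1$ ($E = 6 \cdot \frac{1}{6} = 1$)
$y{\left(H,q \right)} = 4 - 6 H$ ($y{\left(H,q \right)} = - 6 H + 4 = 4 - 6 H$)
$w{\left(j,l \right)} = 28 j + j l$ ($w{\left(j,l \right)} = \left(4 - -24\right) j + j l = \left(4 + 24\right) j + j l = 28 j + j l$)
$w{\left(o{\left(5,4 \right)},-1 \right)} \left(-1879\right) = 1 \left(28 - 1\right) \left(-1879\right) = 1 \cdot 27 \left(-1879\right) = 27 \left(-1879\right) = -50733$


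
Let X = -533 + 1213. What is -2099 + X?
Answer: -1419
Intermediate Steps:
X = 680
-2099 + X = -2099 + 680 = -1419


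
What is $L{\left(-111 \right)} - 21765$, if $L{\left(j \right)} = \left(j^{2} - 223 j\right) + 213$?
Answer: $15522$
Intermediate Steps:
$L{\left(j \right)} = 213 + j^{2} - 223 j$
$L{\left(-111 \right)} - 21765 = \left(213 + \left(-111\right)^{2} - -24753\right) - 21765 = \left(213 + 12321 + 24753\right) - 21765 = 37287 - 21765 = 15522$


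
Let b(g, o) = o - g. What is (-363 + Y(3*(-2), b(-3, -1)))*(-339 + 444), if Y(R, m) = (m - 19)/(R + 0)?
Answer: -75635/2 ≈ -37818.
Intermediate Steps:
Y(R, m) = (-19 + m)/R
(-363 + Y(3*(-2), b(-3, -1)))*(-339 + 444) = (-363 + (-19 + (-1 - 1*(-3)))/((3*(-2))))*(-339 + 444) = (-363 + (-19 + (-1 + 3))/(-6))*105 = (-363 - (-19 + 2)/6)*105 = (-363 - ⅙*(-17))*105 = (-363 + 17/6)*105 = -2161/6*105 = -75635/2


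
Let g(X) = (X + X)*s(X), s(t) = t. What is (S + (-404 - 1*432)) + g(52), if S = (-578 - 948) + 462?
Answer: 3508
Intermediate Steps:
g(X) = 2*X**2 (g(X) = (X + X)*X = (2*X)*X = 2*X**2)
S = -1064 (S = -1526 + 462 = -1064)
(S + (-404 - 1*432)) + g(52) = (-1064 + (-404 - 1*432)) + 2*52**2 = (-1064 + (-404 - 432)) + 2*2704 = (-1064 - 836) + 5408 = -1900 + 5408 = 3508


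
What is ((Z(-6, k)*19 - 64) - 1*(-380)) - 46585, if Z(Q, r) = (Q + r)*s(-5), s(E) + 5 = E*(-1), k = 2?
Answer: -46269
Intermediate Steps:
s(E) = -5 - E (s(E) = -5 + E*(-1) = -5 - E)
Z(Q, r) = 0 (Z(Q, r) = (Q + r)*(-5 - 1*(-5)) = (Q + r)*(-5 + 5) = (Q + r)*0 = 0)
((Z(-6, k)*19 - 64) - 1*(-380)) - 46585 = ((0*19 - 64) - 1*(-380)) - 46585 = ((0 - 64) + 380) - 46585 = (-64 + 380) - 46585 = 316 - 46585 = -46269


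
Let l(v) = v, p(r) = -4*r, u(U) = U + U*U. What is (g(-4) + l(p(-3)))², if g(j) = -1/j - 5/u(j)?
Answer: 5041/36 ≈ 140.03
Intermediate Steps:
u(U) = U + U²
g(j) = -1/j - 5/(j*(1 + j)) (g(j) = -1/j - 5*1/(j*(1 + j)) = -1/j - 5/(j*(1 + j)))
(g(-4) + l(p(-3)))² = ((-6 - 1*(-4))/((-4)*(1 - 4)) - 4*(-3))² = (-¼*(-6 + 4)/(-3) + 12)² = (-¼*(-⅓)*(-2) + 12)² = (-⅙ + 12)² = (71/6)² = 5041/36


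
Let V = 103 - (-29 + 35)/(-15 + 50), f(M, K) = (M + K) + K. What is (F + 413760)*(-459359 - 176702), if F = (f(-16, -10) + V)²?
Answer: -325871173698181/1225 ≈ -2.6602e+11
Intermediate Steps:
f(M, K) = M + 2*K (f(M, K) = (K + M) + K = M + 2*K)
V = 3599/35 (V = 103 - 6/35 = 3599/35 ≈ 102.83)
F = 5470921/1225 (F = ((-16 + 2*(-10)) + 3599/35)² = ((-16 - 20) + 3599/35)² = (-36 + 3599/35)² = (2339/35)² = 5470921/1225 ≈ 4466.1)
(F + 413760)*(-459359 - 176702) = (5470921/1225 + 413760)*(-459359 - 176702) = (512326921/1225)*(-636061) = -325871173698181/1225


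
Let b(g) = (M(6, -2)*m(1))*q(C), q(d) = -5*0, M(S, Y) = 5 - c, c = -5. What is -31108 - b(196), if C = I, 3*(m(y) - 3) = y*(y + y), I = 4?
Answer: -31108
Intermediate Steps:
m(y) = 3 + 2*y**2/3 (m(y) = 3 + (y*(y + y))/3 = 3 + (y*(2*y))/3 = 3 + (2*y**2)/3 = 3 + 2*y**2/3)
C = 4
M(S, Y) = 10 (M(S, Y) = 5 - 1*(-5) = 5 + 5 = 10)
q(d) = 0
b(g) = 0 (b(g) = (10*(3 + (2/3)*1**2))*0 = (10*(3 + (2/3)*1))*0 = (10*(3 + 2/3))*0 = (10*(11/3))*0 = (110/3)*0 = 0)
-31108 - b(196) = -31108 - 1*0 = -31108 + 0 = -31108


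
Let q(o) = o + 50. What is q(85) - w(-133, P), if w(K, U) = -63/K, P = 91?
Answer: 2556/19 ≈ 134.53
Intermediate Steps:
q(o) = 50 + o
q(85) - w(-133, P) = (50 + 85) - (-63)/(-133) = 135 - (-63)*(-1)/133 = 135 - 1*9/19 = 135 - 9/19 = 2556/19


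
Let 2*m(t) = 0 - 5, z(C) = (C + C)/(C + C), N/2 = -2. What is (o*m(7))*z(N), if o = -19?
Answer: 95/2 ≈ 47.500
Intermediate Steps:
N = -4 (N = 2*(-2) = -4)
z(C) = 1 (z(C) = (2*C)/((2*C)) = (2*C)*(1/(2*C)) = 1)
m(t) = -5/2 (m(t) = (0 - 5)/2 = (½)*(-5) = -5/2)
(o*m(7))*z(N) = -19*(-5/2)*1 = (95/2)*1 = 95/2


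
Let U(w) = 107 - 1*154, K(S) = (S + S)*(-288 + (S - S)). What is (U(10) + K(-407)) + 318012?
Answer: 552397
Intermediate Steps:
K(S) = -576*S (K(S) = (2*S)*(-288 + 0) = (2*S)*(-288) = -576*S)
U(w) = -47 (U(w) = 107 - 154 = -47)
(U(10) + K(-407)) + 318012 = (-47 - 576*(-407)) + 318012 = (-47 + 234432) + 318012 = 234385 + 318012 = 552397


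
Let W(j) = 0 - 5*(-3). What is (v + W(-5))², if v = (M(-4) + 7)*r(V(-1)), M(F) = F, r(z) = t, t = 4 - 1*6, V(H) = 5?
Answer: 81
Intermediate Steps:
t = -2 (t = 4 - 6 = -2)
r(z) = -2
W(j) = 15 (W(j) = 0 + 15 = 15)
v = -6 (v = (-4 + 7)*(-2) = 3*(-2) = -6)
(v + W(-5))² = (-6 + 15)² = 9² = 81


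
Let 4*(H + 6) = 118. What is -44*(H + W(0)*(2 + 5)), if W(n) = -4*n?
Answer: -1034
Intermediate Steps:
H = 47/2 (H = -6 + (¼)*118 = -6 + 59/2 = 47/2 ≈ 23.500)
-44*(H + W(0)*(2 + 5)) = -44*(47/2 + (-4*0)*(2 + 5)) = -44*(47/2 + 0*7) = -44*(47/2 + 0) = -44*47/2 = -1034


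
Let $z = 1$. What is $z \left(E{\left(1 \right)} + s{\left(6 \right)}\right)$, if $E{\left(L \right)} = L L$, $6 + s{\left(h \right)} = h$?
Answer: $1$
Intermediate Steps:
$s{\left(h \right)} = -6 + h$
$E{\left(L \right)} = L^{2}$
$z \left(E{\left(1 \right)} + s{\left(6 \right)}\right) = 1 \left(1^{2} + \left(-6 + 6\right)\right) = 1 \left(1 + 0\right) = 1 \cdot 1 = 1$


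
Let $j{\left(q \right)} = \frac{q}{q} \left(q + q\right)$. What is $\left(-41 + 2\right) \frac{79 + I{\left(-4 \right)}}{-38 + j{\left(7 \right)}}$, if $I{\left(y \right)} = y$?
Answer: $\frac{975}{8} \approx 121.88$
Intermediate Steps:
$j{\left(q \right)} = 2 q$ ($j{\left(q \right)} = 1 \cdot 2 q = 2 q$)
$\left(-41 + 2\right) \frac{79 + I{\left(-4 \right)}}{-38 + j{\left(7 \right)}} = \left(-41 + 2\right) \frac{79 - 4}{-38 + 2 \cdot 7} = - 39 \frac{75}{-38 + 14} = - 39 \frac{75}{-24} = - 39 \cdot 75 \left(- \frac{1}{24}\right) = \left(-39\right) \left(- \frac{25}{8}\right) = \frac{975}{8}$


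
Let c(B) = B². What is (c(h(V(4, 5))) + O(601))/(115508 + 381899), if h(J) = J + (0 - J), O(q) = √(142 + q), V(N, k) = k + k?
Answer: √743/497407 ≈ 5.4800e-5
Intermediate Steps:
V(N, k) = 2*k
h(J) = 0 (h(J) = J - J = 0)
(c(h(V(4, 5))) + O(601))/(115508 + 381899) = (0² + √(142 + 601))/(115508 + 381899) = (0 + √743)/497407 = √743*(1/497407) = √743/497407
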